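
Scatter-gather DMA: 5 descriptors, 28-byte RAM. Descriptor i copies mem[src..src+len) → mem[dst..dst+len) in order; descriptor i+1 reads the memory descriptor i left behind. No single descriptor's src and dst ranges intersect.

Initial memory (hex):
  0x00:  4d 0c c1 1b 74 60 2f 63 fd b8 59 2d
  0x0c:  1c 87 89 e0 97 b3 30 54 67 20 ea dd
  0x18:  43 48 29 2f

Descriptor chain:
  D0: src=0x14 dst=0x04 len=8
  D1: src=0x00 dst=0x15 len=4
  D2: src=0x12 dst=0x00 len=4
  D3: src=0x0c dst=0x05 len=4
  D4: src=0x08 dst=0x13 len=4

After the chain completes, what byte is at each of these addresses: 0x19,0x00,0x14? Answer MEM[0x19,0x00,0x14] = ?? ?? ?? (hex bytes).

MEM[0x19,0x00,0x14] = 48 30 48

[0] 0x14->0x04 len=8 : 67 20 ea dd 43 48 29 2f
[1] 0x00->0x15 len=4 : 4d 0c c1 1b
[2] 0x12->0x00 len=4 : 30 54 67 4d
[3] 0x0c->0x05 len=4 : 1c 87 89 e0
[4] 0x08->0x13 len=4 : e0 48 29 2f
query mem[0x19]=0x48, mem[0x00]=0x30, mem[0x14]=0x48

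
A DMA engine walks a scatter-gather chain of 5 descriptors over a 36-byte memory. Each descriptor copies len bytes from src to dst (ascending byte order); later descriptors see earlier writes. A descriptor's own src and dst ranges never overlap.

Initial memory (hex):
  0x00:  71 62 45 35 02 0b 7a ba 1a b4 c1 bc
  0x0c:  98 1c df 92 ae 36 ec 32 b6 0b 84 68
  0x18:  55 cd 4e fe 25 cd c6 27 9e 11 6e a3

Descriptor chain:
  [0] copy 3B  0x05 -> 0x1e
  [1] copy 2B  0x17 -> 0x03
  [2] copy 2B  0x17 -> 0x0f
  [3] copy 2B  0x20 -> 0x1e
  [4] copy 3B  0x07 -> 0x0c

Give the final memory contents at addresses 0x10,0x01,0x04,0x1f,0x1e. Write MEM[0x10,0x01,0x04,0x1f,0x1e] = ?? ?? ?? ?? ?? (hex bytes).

[0] 0x05->0x1e len=3 : 0b 7a ba
[1] 0x17->0x03 len=2 : 68 55
[2] 0x17->0x0f len=2 : 68 55
[3] 0x20->0x1e len=2 : ba 11
[4] 0x07->0x0c len=3 : ba 1a b4
query mem[0x10]=0x55, mem[0x01]=0x62, mem[0x04]=0x55, mem[0x1f]=0x11, mem[0x1e]=0xba

MEM[0x10,0x01,0x04,0x1f,0x1e] = 55 62 55 11 ba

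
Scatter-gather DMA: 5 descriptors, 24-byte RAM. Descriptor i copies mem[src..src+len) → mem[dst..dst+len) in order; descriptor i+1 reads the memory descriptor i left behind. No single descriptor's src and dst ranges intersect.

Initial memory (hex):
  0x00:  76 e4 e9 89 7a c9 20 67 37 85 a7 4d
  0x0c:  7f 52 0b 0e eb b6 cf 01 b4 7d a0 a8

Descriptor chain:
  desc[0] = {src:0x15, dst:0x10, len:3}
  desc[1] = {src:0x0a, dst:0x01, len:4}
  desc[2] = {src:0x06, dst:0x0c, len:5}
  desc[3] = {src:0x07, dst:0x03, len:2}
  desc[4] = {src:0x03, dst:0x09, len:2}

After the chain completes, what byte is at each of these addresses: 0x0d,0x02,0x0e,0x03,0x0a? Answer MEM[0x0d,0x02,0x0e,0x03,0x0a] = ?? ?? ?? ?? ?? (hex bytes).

MEM[0x0d,0x02,0x0e,0x03,0x0a] = 67 4d 37 67 37

#0 dst[0x10+3] := {0x7d,0xa0,0xa8}
#1 dst[0x01+4] := {0xa7,0x4d,0x7f,0x52}
#2 dst[0x0c+5] := {0x20,0x67,0x37,0x85,0xa7}
#3 dst[0x03+2] := {0x67,0x37}
#4 dst[0x09+2] := {0x67,0x37}
query mem[0x0d]=0x67, mem[0x02]=0x4d, mem[0x0e]=0x37, mem[0x03]=0x67, mem[0x0a]=0x37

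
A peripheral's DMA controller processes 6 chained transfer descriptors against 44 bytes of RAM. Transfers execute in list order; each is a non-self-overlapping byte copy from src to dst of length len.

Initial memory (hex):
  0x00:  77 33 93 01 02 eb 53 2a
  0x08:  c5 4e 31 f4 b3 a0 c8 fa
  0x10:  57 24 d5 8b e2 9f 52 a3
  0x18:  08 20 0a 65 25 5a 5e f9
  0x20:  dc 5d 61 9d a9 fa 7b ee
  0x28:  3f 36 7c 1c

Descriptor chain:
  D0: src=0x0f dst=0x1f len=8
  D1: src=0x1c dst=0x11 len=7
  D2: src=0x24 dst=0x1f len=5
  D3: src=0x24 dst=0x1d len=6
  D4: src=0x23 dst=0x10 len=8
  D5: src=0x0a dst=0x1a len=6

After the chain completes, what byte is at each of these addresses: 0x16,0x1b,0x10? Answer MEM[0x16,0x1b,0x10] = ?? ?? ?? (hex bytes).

MEM[0x16,0x1b,0x10] = 36 f4 3f

[0] 0x0f->0x1f len=8 : fa 57 24 d5 8b e2 9f 52
[1] 0x1c->0x11 len=7 : 25 5a 5e fa 57 24 d5
[2] 0x24->0x1f len=5 : e2 9f 52 ee 3f
[3] 0x24->0x1d len=6 : e2 9f 52 ee 3f 36
[4] 0x23->0x10 len=8 : 3f e2 9f 52 ee 3f 36 7c
[5] 0x0a->0x1a len=6 : 31 f4 b3 a0 c8 fa
query mem[0x16]=0x36, mem[0x1b]=0xf4, mem[0x10]=0x3f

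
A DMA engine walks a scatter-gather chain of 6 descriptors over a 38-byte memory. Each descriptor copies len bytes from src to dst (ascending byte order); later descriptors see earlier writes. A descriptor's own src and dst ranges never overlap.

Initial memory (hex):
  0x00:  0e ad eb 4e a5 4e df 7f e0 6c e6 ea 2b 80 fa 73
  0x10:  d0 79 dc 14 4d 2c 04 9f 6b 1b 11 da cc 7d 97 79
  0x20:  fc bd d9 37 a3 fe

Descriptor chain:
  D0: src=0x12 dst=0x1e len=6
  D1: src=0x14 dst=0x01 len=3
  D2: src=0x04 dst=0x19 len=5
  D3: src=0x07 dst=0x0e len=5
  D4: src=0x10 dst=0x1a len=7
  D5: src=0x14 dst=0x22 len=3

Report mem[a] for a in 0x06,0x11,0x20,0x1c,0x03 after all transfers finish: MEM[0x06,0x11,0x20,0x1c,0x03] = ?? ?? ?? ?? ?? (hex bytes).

MEM[0x06,0x11,0x20,0x1c,0x03] = df e6 04 ea 04

  after D0: wrote 6B at 0x1e = dc144d2c049f
  after D1: wrote 3B at 0x01 = 4d2c04
  after D2: wrote 5B at 0x19 = a54edf7fe0
  after D3: wrote 5B at 0x0e = 7fe06ce6ea
  after D4: wrote 7B at 0x1a = 6ce6ea144d2c04
  after D5: wrote 3B at 0x22 = 4d2c04
query mem[0x06]=0xdf, mem[0x11]=0xe6, mem[0x20]=0x04, mem[0x1c]=0xea, mem[0x03]=0x04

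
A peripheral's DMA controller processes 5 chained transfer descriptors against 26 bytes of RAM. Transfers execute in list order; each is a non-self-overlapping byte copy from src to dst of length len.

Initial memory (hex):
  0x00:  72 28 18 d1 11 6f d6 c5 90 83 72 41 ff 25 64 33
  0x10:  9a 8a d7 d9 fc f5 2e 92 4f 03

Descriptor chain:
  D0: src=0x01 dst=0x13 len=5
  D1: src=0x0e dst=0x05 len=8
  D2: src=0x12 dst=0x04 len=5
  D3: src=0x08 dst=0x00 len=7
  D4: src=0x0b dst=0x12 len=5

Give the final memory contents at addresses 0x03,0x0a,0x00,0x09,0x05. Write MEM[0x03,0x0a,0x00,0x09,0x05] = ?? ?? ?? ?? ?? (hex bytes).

D0: mem[0x13..0x17] <- [28 18 d1 11 6f]
D1: mem[0x05..0x0c] <- [64 33 9a 8a d7 28 18 d1]
D2: mem[0x04..0x08] <- [d7 28 18 d1 11]
D3: mem[0x00..0x06] <- [11 d7 28 18 d1 25 64]
D4: mem[0x12..0x16] <- [18 d1 25 64 33]
query mem[0x03]=0x18, mem[0x0a]=0x28, mem[0x00]=0x11, mem[0x09]=0xd7, mem[0x05]=0x25

MEM[0x03,0x0a,0x00,0x09,0x05] = 18 28 11 d7 25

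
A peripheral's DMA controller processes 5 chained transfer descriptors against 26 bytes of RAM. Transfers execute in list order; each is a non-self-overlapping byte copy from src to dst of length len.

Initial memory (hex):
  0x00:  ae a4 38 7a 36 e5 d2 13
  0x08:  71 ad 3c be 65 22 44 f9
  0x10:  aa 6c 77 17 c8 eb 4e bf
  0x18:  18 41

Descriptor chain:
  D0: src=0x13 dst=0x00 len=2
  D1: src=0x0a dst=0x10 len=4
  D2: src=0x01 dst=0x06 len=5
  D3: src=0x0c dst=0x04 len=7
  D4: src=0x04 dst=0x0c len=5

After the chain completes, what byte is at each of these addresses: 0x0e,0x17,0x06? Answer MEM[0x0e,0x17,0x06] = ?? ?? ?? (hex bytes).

MEM[0x0e,0x17,0x06] = 44 bf 44

  after D0: wrote 2B at 0x00 = 17c8
  after D1: wrote 4B at 0x10 = 3cbe6522
  after D2: wrote 5B at 0x06 = c8387a36e5
  after D3: wrote 7B at 0x04 = 652244f93cbe65
  after D4: wrote 5B at 0x0c = 652244f93c
query mem[0x0e]=0x44, mem[0x17]=0xbf, mem[0x06]=0x44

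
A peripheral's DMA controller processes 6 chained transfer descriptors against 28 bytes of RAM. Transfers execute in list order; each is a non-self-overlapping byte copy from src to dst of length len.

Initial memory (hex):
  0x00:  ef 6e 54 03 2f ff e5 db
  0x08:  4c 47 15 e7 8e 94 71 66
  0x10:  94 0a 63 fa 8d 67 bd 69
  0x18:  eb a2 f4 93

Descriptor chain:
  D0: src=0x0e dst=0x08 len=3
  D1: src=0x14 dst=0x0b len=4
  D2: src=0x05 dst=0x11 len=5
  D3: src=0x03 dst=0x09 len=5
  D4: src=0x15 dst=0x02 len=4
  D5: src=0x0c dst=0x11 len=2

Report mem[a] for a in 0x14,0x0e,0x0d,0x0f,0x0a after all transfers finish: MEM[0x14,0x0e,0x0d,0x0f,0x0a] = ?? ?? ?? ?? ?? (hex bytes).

MEM[0x14,0x0e,0x0d,0x0f,0x0a] = 71 69 db 66 2f

D0: mem[0x08..0x0a] <- [71 66 94]
D1: mem[0x0b..0x0e] <- [8d 67 bd 69]
D2: mem[0x11..0x15] <- [ff e5 db 71 66]
D3: mem[0x09..0x0d] <- [03 2f ff e5 db]
D4: mem[0x02..0x05] <- [66 bd 69 eb]
D5: mem[0x11..0x12] <- [e5 db]
query mem[0x14]=0x71, mem[0x0e]=0x69, mem[0x0d]=0xdb, mem[0x0f]=0x66, mem[0x0a]=0x2f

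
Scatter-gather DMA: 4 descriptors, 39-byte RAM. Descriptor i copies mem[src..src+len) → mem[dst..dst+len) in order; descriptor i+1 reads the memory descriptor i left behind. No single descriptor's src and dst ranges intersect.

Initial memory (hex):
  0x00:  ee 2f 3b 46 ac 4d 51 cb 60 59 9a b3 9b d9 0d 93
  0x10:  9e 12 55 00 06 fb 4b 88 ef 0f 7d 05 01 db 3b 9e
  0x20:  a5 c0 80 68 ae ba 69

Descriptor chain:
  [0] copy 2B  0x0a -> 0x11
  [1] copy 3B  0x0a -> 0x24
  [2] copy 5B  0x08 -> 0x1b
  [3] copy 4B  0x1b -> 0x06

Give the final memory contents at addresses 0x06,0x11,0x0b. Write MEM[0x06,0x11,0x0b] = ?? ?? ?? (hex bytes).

MEM[0x06,0x11,0x0b] = 60 9a b3

[0] 0x0a->0x11 len=2 : 9a b3
[1] 0x0a->0x24 len=3 : 9a b3 9b
[2] 0x08->0x1b len=5 : 60 59 9a b3 9b
[3] 0x1b->0x06 len=4 : 60 59 9a b3
query mem[0x06]=0x60, mem[0x11]=0x9a, mem[0x0b]=0xb3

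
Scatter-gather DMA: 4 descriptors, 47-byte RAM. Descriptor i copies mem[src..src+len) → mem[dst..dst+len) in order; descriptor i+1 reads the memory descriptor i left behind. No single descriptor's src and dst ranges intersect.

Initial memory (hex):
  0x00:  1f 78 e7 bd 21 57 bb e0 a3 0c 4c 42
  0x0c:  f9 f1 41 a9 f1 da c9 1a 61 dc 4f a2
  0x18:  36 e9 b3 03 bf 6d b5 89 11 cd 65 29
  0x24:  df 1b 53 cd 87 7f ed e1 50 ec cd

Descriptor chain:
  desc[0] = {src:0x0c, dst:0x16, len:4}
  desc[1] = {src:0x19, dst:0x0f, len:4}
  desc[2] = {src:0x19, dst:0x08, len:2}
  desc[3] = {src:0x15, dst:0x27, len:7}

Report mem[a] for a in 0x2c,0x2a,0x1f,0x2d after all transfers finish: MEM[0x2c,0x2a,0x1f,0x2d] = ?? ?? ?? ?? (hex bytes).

MEM[0x2c,0x2a,0x1f,0x2d] = b3 41 89 03

[0] 0x0c->0x16 len=4 : f9 f1 41 a9
[1] 0x19->0x0f len=4 : a9 b3 03 bf
[2] 0x19->0x08 len=2 : a9 b3
[3] 0x15->0x27 len=7 : dc f9 f1 41 a9 b3 03
query mem[0x2c]=0xb3, mem[0x2a]=0x41, mem[0x1f]=0x89, mem[0x2d]=0x03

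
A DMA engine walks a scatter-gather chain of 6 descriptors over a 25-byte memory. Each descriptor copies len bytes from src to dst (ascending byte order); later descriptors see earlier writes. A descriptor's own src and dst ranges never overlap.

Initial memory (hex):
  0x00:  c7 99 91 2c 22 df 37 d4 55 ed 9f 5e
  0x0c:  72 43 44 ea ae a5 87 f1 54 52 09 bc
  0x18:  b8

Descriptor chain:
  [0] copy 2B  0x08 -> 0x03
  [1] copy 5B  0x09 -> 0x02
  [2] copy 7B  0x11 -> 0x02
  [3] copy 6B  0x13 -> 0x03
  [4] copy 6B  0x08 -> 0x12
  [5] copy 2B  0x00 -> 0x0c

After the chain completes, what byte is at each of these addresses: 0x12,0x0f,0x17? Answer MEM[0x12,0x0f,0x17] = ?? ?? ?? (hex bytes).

  after D0: wrote 2B at 0x03 = 55ed
  after D1: wrote 5B at 0x02 = ed9f5e7243
  after D2: wrote 7B at 0x02 = a587f1545209bc
  after D3: wrote 6B at 0x03 = f1545209bcb8
  after D4: wrote 6B at 0x12 = b8ed9f5e7243
  after D5: wrote 2B at 0x0c = c799
query mem[0x12]=0xb8, mem[0x0f]=0xea, mem[0x17]=0x43

MEM[0x12,0x0f,0x17] = b8 ea 43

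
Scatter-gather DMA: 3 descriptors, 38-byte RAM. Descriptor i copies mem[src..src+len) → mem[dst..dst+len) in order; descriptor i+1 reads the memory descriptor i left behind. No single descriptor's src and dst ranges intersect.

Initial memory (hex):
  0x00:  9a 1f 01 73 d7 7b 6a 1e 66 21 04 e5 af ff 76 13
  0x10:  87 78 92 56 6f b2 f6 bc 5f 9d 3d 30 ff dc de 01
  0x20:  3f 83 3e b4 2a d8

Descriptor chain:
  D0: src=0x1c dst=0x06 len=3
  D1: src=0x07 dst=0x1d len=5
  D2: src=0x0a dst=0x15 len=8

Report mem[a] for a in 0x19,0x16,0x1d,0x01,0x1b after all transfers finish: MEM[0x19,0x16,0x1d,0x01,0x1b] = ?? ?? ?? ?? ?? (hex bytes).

D0: mem[0x06..0x08] <- [ff dc de]
D1: mem[0x1d..0x21] <- [dc de 21 04 e5]
D2: mem[0x15..0x1c] <- [04 e5 af ff 76 13 87 78]
query mem[0x19]=0x76, mem[0x16]=0xe5, mem[0x1d]=0xdc, mem[0x01]=0x1f, mem[0x1b]=0x87

MEM[0x19,0x16,0x1d,0x01,0x1b] = 76 e5 dc 1f 87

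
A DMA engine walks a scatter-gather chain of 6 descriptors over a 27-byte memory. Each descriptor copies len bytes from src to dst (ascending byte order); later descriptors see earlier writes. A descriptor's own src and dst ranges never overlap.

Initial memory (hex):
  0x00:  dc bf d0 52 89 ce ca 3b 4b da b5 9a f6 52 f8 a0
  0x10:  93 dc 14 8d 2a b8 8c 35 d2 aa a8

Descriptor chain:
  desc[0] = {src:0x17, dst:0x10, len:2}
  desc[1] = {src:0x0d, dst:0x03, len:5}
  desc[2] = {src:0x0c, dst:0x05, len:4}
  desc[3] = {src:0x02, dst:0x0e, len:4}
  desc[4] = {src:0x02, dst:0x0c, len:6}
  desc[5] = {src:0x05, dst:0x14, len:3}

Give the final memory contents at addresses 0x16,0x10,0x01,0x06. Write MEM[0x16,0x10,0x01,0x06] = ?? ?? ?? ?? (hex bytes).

MEM[0x16,0x10,0x01,0x06] = f8 52 bf 52

#0 dst[0x10+2] := {0x35,0xd2}
#1 dst[0x03+5] := {0x52,0xf8,0xa0,0x35,0xd2}
#2 dst[0x05+4] := {0xf6,0x52,0xf8,0xa0}
#3 dst[0x0e+4] := {0xd0,0x52,0xf8,0xf6}
#4 dst[0x0c+6] := {0xd0,0x52,0xf8,0xf6,0x52,0xf8}
#5 dst[0x14+3] := {0xf6,0x52,0xf8}
query mem[0x16]=0xf8, mem[0x10]=0x52, mem[0x01]=0xbf, mem[0x06]=0x52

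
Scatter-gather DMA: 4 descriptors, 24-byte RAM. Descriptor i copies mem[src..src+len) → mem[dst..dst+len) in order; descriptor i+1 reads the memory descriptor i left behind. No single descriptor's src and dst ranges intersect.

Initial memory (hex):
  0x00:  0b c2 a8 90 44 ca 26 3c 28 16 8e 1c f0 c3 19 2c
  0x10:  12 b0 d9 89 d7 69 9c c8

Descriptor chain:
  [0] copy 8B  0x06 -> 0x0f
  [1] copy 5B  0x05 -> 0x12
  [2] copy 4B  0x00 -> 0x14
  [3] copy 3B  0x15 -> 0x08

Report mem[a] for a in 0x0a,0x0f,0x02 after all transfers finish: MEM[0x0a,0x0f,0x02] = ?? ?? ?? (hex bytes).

  after D0: wrote 8B at 0x0f = 263c28168e1cf0c3
  after D1: wrote 5B at 0x12 = ca263c2816
  after D2: wrote 4B at 0x14 = 0bc2a890
  after D3: wrote 3B at 0x08 = c2a890
query mem[0x0a]=0x90, mem[0x0f]=0x26, mem[0x02]=0xa8

MEM[0x0a,0x0f,0x02] = 90 26 a8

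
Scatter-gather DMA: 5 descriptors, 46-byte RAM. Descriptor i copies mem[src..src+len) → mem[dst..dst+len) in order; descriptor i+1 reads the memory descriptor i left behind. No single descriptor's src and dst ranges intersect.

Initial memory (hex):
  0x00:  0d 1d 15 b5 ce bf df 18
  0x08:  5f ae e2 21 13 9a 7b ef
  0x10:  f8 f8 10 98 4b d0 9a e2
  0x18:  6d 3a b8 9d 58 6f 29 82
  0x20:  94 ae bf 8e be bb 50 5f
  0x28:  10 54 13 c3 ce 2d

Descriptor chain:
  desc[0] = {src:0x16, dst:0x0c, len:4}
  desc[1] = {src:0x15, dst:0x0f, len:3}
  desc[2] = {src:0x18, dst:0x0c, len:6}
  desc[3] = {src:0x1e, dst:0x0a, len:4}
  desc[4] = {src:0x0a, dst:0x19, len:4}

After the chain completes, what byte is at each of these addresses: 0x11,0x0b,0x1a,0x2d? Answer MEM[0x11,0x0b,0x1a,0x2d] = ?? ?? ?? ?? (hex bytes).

D0: mem[0x0c..0x0f] <- [9a e2 6d 3a]
D1: mem[0x0f..0x11] <- [d0 9a e2]
D2: mem[0x0c..0x11] <- [6d 3a b8 9d 58 6f]
D3: mem[0x0a..0x0d] <- [29 82 94 ae]
D4: mem[0x19..0x1c] <- [29 82 94 ae]
query mem[0x11]=0x6f, mem[0x0b]=0x82, mem[0x1a]=0x82, mem[0x2d]=0x2d

MEM[0x11,0x0b,0x1a,0x2d] = 6f 82 82 2d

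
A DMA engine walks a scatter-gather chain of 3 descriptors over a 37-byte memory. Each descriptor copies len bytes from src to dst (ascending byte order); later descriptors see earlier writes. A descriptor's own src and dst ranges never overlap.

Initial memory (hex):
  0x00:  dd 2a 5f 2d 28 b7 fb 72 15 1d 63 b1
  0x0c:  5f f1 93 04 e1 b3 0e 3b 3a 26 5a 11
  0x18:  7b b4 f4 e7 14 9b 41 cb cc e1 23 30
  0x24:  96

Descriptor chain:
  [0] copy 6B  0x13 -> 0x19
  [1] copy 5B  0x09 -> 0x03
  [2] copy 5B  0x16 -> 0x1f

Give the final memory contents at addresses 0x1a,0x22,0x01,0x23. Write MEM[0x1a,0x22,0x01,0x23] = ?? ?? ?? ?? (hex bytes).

MEM[0x1a,0x22,0x01,0x23] = 3a 3b 2a 3a

#0 dst[0x19+6] := {0x3b,0x3a,0x26,0x5a,0x11,0x7b}
#1 dst[0x03+5] := {0x1d,0x63,0xb1,0x5f,0xf1}
#2 dst[0x1f+5] := {0x5a,0x11,0x7b,0x3b,0x3a}
query mem[0x1a]=0x3a, mem[0x22]=0x3b, mem[0x01]=0x2a, mem[0x23]=0x3a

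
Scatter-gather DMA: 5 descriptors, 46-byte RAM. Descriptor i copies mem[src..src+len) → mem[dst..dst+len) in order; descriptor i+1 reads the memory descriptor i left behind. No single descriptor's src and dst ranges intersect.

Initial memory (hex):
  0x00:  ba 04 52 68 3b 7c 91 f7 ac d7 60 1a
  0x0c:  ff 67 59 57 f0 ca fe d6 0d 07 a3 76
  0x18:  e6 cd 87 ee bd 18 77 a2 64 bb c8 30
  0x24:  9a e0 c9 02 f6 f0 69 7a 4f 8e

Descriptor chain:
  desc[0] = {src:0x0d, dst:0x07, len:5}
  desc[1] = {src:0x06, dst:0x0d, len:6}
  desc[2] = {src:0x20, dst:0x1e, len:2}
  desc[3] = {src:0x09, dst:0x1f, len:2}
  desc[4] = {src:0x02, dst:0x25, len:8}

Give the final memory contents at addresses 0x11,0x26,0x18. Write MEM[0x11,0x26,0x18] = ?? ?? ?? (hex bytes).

MEM[0x11,0x26,0x18] = f0 68 e6

  after D0: wrote 5B at 0x07 = 675957f0ca
  after D1: wrote 6B at 0x0d = 91675957f0ca
  after D2: wrote 2B at 0x1e = 64bb
  after D3: wrote 2B at 0x1f = 57f0
  after D4: wrote 8B at 0x25 = 52683b7c91675957
query mem[0x11]=0xf0, mem[0x26]=0x68, mem[0x18]=0xe6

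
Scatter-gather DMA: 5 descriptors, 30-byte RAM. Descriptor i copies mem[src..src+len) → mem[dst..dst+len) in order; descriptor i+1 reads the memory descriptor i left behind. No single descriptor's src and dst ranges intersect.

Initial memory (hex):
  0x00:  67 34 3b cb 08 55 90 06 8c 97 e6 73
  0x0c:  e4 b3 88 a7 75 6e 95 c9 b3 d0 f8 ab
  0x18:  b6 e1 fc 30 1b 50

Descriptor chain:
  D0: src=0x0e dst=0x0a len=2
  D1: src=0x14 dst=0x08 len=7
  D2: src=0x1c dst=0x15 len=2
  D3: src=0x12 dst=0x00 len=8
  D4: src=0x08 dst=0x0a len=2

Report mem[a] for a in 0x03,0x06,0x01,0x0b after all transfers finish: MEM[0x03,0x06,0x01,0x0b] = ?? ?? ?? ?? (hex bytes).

D0: mem[0x0a..0x0b] <- [88 a7]
D1: mem[0x08..0x0e] <- [b3 d0 f8 ab b6 e1 fc]
D2: mem[0x15..0x16] <- [1b 50]
D3: mem[0x00..0x07] <- [95 c9 b3 1b 50 ab b6 e1]
D4: mem[0x0a..0x0b] <- [b3 d0]
query mem[0x03]=0x1b, mem[0x06]=0xb6, mem[0x01]=0xc9, mem[0x0b]=0xd0

MEM[0x03,0x06,0x01,0x0b] = 1b b6 c9 d0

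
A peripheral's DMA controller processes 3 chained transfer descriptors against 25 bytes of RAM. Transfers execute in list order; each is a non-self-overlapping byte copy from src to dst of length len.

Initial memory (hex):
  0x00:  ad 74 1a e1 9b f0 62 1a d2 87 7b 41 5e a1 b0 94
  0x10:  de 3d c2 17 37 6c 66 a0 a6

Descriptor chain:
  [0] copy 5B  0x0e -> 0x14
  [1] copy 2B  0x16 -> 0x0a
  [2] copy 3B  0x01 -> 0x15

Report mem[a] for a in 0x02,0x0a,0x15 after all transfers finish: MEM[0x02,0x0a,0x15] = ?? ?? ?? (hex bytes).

  after D0: wrote 5B at 0x14 = b094de3dc2
  after D1: wrote 2B at 0x0a = de3d
  after D2: wrote 3B at 0x15 = 741ae1
query mem[0x02]=0x1a, mem[0x0a]=0xde, mem[0x15]=0x74

MEM[0x02,0x0a,0x15] = 1a de 74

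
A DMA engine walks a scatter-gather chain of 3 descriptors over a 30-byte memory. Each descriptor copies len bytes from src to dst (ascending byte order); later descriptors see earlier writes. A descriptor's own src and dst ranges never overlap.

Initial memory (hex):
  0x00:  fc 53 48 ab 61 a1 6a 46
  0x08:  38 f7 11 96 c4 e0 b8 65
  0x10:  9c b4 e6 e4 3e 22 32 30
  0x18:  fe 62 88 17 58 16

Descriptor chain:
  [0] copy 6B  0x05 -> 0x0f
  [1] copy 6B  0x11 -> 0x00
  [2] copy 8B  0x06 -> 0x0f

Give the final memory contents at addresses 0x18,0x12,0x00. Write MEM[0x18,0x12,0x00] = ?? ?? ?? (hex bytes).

D0: mem[0x0f..0x14] <- [a1 6a 46 38 f7 11]
D1: mem[0x00..0x05] <- [46 38 f7 11 22 32]
D2: mem[0x0f..0x16] <- [6a 46 38 f7 11 96 c4 e0]
query mem[0x18]=0xfe, mem[0x12]=0xf7, mem[0x00]=0x46

MEM[0x18,0x12,0x00] = fe f7 46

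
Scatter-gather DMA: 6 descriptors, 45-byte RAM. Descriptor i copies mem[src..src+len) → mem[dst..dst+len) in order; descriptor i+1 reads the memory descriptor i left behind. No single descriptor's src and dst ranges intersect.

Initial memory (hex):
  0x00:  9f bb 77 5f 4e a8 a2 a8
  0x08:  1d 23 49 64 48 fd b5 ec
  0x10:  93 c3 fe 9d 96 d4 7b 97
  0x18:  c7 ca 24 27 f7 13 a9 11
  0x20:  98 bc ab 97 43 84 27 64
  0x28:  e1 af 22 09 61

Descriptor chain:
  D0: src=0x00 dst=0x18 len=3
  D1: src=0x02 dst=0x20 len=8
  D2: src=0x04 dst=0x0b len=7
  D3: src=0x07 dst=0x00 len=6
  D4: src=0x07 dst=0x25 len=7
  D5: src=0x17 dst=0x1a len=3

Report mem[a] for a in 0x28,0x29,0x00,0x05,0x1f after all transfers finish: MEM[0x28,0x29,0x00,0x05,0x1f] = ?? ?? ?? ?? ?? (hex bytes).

[0] 0x00->0x18 len=3 : 9f bb 77
[1] 0x02->0x20 len=8 : 77 5f 4e a8 a2 a8 1d 23
[2] 0x04->0x0b len=7 : 4e a8 a2 a8 1d 23 49
[3] 0x07->0x00 len=6 : a8 1d 23 49 4e a8
[4] 0x07->0x25 len=7 : a8 1d 23 49 4e a8 a2
[5] 0x17->0x1a len=3 : 97 9f bb
query mem[0x28]=0x49, mem[0x29]=0x4e, mem[0x00]=0xa8, mem[0x05]=0xa8, mem[0x1f]=0x11

MEM[0x28,0x29,0x00,0x05,0x1f] = 49 4e a8 a8 11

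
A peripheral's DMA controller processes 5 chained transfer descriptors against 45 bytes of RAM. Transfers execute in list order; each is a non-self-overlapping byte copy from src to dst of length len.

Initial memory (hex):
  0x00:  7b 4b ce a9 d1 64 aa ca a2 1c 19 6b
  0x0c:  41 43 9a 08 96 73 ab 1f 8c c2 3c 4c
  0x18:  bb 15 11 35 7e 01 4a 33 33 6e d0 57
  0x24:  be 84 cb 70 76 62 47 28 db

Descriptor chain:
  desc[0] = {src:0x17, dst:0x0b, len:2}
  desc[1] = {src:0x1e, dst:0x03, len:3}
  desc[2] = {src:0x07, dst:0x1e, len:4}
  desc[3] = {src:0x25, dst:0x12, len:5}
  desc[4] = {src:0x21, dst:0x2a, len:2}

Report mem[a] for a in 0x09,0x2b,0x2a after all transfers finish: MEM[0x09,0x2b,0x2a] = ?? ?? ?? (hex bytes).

D0: mem[0x0b..0x0c] <- [4c bb]
D1: mem[0x03..0x05] <- [4a 33 33]
D2: mem[0x1e..0x21] <- [ca a2 1c 19]
D3: mem[0x12..0x16] <- [84 cb 70 76 62]
D4: mem[0x2a..0x2b] <- [19 d0]
query mem[0x09]=0x1c, mem[0x2b]=0xd0, mem[0x2a]=0x19

MEM[0x09,0x2b,0x2a] = 1c d0 19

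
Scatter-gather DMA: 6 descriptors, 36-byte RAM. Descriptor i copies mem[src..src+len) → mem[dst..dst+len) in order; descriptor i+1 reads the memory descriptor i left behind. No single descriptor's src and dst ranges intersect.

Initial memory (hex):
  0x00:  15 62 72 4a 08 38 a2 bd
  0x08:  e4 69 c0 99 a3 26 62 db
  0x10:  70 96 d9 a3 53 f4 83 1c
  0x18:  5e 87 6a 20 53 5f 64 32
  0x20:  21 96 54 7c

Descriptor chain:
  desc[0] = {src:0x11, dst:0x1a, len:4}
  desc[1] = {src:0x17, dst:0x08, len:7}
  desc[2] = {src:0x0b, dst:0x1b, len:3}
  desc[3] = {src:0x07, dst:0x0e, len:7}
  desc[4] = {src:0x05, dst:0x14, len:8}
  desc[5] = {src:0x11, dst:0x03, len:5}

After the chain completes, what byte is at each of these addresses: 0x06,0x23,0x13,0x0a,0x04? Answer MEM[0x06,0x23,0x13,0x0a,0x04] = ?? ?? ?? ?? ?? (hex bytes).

MEM[0x06,0x23,0x13,0x0a,0x04] = 38 7c d9 87 96

[0] 0x11->0x1a len=4 : 96 d9 a3 53
[1] 0x17->0x08 len=7 : 1c 5e 87 96 d9 a3 53
[2] 0x0b->0x1b len=3 : 96 d9 a3
[3] 0x07->0x0e len=7 : bd 1c 5e 87 96 d9 a3
[4] 0x05->0x14 len=8 : 38 a2 bd 1c 5e 87 96 d9
[5] 0x11->0x03 len=5 : 87 96 d9 38 a2
query mem[0x06]=0x38, mem[0x23]=0x7c, mem[0x13]=0xd9, mem[0x0a]=0x87, mem[0x04]=0x96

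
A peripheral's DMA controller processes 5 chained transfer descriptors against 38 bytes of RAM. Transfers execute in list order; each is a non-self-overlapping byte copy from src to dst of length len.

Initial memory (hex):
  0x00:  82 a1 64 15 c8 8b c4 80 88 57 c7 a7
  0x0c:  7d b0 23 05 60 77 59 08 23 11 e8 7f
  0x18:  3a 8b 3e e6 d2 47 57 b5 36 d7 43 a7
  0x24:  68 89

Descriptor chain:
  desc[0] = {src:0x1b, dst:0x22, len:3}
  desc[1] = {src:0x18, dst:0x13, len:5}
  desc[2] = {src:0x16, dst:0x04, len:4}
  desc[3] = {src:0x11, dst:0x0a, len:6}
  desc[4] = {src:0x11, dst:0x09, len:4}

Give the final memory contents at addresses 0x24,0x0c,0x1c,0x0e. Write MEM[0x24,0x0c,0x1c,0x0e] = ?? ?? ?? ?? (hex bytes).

MEM[0x24,0x0c,0x1c,0x0e] = 47 8b d2 3e

  after D0: wrote 3B at 0x22 = e6d247
  after D1: wrote 5B at 0x13 = 3a8b3ee6d2
  after D2: wrote 4B at 0x04 = e6d23a8b
  after D3: wrote 6B at 0x0a = 77593a8b3ee6
  after D4: wrote 4B at 0x09 = 77593a8b
query mem[0x24]=0x47, mem[0x0c]=0x8b, mem[0x1c]=0xd2, mem[0x0e]=0x3e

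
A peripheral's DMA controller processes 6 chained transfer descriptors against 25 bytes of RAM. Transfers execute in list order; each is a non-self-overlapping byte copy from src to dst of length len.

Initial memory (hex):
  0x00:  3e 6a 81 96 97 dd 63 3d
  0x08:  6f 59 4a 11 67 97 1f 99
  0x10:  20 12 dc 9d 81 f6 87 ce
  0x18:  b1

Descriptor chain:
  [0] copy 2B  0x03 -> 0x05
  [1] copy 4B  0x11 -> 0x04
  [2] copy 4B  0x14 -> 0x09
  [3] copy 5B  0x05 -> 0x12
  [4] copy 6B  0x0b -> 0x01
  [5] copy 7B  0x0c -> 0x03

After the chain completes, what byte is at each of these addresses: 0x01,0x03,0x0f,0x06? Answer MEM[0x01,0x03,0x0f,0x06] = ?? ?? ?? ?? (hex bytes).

MEM[0x01,0x03,0x0f,0x06] = 87 ce 99 99

  after D0: wrote 2B at 0x05 = 9697
  after D1: wrote 4B at 0x04 = 12dc9d81
  after D2: wrote 4B at 0x09 = 81f687ce
  after D3: wrote 5B at 0x12 = dc9d816f81
  after D4: wrote 6B at 0x01 = 87ce971f9920
  after D5: wrote 7B at 0x03 = ce971f992012dc
query mem[0x01]=0x87, mem[0x03]=0xce, mem[0x0f]=0x99, mem[0x06]=0x99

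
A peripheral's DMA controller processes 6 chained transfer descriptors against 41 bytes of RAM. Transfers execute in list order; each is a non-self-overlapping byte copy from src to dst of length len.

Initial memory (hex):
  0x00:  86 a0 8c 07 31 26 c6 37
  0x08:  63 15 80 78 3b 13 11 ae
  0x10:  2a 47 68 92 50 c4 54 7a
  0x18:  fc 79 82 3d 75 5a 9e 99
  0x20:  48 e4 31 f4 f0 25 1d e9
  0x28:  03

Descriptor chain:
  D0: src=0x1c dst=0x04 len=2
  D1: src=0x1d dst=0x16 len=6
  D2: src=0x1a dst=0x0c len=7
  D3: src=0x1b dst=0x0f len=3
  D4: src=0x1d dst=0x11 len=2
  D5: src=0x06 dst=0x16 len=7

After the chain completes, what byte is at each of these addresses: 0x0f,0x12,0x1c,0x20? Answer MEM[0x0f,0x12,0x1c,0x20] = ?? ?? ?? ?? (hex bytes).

[0] 0x1c->0x04 len=2 : 75 5a
[1] 0x1d->0x16 len=6 : 5a 9e 99 48 e4 31
[2] 0x1a->0x0c len=7 : e4 31 75 5a 9e 99 48
[3] 0x1b->0x0f len=3 : 31 75 5a
[4] 0x1d->0x11 len=2 : 5a 9e
[5] 0x06->0x16 len=7 : c6 37 63 15 80 78 e4
query mem[0x0f]=0x31, mem[0x12]=0x9e, mem[0x1c]=0xe4, mem[0x20]=0x48

MEM[0x0f,0x12,0x1c,0x20] = 31 9e e4 48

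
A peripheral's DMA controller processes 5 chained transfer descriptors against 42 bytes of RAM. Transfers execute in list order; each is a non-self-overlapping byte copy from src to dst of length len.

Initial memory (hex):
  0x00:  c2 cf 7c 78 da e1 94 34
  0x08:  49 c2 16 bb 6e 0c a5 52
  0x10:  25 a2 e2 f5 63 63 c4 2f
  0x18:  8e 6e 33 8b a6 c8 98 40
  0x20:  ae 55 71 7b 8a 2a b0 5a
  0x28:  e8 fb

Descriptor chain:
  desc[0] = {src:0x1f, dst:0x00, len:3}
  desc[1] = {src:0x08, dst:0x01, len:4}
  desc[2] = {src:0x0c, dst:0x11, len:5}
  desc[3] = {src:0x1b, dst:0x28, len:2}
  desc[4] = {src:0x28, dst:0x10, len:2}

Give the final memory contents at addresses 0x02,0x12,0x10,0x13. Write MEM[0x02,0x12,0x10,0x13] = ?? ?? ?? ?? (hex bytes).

MEM[0x02,0x12,0x10,0x13] = c2 0c 8b a5

#0 dst[0x00+3] := {0x40,0xae,0x55}
#1 dst[0x01+4] := {0x49,0xc2,0x16,0xbb}
#2 dst[0x11+5] := {0x6e,0x0c,0xa5,0x52,0x25}
#3 dst[0x28+2] := {0x8b,0xa6}
#4 dst[0x10+2] := {0x8b,0xa6}
query mem[0x02]=0xc2, mem[0x12]=0x0c, mem[0x10]=0x8b, mem[0x13]=0xa5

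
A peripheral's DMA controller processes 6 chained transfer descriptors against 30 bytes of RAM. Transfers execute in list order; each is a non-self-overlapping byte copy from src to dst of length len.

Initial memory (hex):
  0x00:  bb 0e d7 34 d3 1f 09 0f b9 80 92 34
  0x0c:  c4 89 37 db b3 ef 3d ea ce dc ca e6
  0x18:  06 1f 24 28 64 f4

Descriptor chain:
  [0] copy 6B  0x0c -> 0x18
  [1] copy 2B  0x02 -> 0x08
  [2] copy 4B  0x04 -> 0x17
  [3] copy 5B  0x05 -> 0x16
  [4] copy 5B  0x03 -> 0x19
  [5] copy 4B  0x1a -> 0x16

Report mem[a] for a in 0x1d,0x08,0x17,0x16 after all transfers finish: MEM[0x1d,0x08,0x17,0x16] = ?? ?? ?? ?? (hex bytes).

  after D0: wrote 6B at 0x18 = c48937dbb3ef
  after D1: wrote 2B at 0x08 = d734
  after D2: wrote 4B at 0x17 = d31f090f
  after D3: wrote 5B at 0x16 = 1f090fd734
  after D4: wrote 5B at 0x19 = 34d31f090f
  after D5: wrote 4B at 0x16 = d31f090f
query mem[0x1d]=0x0f, mem[0x08]=0xd7, mem[0x17]=0x1f, mem[0x16]=0xd3

MEM[0x1d,0x08,0x17,0x16] = 0f d7 1f d3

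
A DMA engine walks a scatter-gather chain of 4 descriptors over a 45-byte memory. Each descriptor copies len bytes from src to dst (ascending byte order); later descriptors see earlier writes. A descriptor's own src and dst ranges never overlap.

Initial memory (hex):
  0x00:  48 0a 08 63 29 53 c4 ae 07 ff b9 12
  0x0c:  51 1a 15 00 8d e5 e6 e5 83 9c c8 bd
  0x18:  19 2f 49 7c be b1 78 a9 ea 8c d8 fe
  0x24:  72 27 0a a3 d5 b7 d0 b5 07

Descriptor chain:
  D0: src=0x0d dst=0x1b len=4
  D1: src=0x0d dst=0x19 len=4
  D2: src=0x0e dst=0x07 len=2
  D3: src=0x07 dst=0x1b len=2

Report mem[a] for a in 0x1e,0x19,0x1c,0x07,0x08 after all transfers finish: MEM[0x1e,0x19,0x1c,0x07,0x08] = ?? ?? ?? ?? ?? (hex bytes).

  after D0: wrote 4B at 0x1b = 1a15008d
  after D1: wrote 4B at 0x19 = 1a15008d
  after D2: wrote 2B at 0x07 = 1500
  after D3: wrote 2B at 0x1b = 1500
query mem[0x1e]=0x8d, mem[0x19]=0x1a, mem[0x1c]=0x00, mem[0x07]=0x15, mem[0x08]=0x00

MEM[0x1e,0x19,0x1c,0x07,0x08] = 8d 1a 00 15 00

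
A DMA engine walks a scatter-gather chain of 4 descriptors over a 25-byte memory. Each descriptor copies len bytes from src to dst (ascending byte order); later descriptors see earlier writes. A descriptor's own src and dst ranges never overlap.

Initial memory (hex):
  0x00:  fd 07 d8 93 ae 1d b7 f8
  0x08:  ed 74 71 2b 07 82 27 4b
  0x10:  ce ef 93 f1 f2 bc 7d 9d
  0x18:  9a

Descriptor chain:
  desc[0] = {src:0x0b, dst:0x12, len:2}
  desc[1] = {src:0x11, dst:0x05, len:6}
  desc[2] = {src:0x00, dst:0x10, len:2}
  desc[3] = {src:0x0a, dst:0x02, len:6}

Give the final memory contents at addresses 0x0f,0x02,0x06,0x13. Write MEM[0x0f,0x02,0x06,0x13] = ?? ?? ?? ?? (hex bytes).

MEM[0x0f,0x02,0x06,0x13] = 4b 7d 27 07

[0] 0x0b->0x12 len=2 : 2b 07
[1] 0x11->0x05 len=6 : ef 2b 07 f2 bc 7d
[2] 0x00->0x10 len=2 : fd 07
[3] 0x0a->0x02 len=6 : 7d 2b 07 82 27 4b
query mem[0x0f]=0x4b, mem[0x02]=0x7d, mem[0x06]=0x27, mem[0x13]=0x07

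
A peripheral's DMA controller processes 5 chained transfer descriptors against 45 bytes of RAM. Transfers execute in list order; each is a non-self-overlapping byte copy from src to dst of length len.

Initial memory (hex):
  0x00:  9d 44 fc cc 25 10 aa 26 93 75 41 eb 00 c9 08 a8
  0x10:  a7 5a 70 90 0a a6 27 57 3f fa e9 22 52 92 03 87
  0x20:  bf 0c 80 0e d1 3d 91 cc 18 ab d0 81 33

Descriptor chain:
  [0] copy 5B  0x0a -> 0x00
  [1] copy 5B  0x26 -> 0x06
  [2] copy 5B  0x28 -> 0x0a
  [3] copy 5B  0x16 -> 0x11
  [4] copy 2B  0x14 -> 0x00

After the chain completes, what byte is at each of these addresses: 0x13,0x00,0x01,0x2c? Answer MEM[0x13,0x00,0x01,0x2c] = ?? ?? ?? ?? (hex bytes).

MEM[0x13,0x00,0x01,0x2c] = 3f fa e9 33

  after D0: wrote 5B at 0x00 = 41eb00c908
  after D1: wrote 5B at 0x06 = 91cc18abd0
  after D2: wrote 5B at 0x0a = 18abd08133
  after D3: wrote 5B at 0x11 = 27573ffae9
  after D4: wrote 2B at 0x00 = fae9
query mem[0x13]=0x3f, mem[0x00]=0xfa, mem[0x01]=0xe9, mem[0x2c]=0x33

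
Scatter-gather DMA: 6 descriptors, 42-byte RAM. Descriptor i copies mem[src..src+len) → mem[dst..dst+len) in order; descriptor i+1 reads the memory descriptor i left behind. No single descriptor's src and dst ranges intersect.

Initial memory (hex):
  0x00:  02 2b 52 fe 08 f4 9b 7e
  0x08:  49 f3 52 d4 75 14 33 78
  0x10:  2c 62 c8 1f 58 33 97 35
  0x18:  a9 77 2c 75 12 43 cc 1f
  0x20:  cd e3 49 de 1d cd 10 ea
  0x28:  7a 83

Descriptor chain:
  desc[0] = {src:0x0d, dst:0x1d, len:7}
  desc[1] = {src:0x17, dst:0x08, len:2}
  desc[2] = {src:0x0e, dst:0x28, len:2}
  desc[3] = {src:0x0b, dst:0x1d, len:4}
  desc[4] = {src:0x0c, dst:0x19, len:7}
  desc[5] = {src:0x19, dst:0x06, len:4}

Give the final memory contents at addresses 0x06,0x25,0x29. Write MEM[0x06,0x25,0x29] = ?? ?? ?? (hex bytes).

#0 dst[0x1d+7] := {0x14,0x33,0x78,0x2c,0x62,0xc8,0x1f}
#1 dst[0x08+2] := {0x35,0xa9}
#2 dst[0x28+2] := {0x33,0x78}
#3 dst[0x1d+4] := {0xd4,0x75,0x14,0x33}
#4 dst[0x19+7] := {0x75,0x14,0x33,0x78,0x2c,0x62,0xc8}
#5 dst[0x06+4] := {0x75,0x14,0x33,0x78}
query mem[0x06]=0x75, mem[0x25]=0xcd, mem[0x29]=0x78

MEM[0x06,0x25,0x29] = 75 cd 78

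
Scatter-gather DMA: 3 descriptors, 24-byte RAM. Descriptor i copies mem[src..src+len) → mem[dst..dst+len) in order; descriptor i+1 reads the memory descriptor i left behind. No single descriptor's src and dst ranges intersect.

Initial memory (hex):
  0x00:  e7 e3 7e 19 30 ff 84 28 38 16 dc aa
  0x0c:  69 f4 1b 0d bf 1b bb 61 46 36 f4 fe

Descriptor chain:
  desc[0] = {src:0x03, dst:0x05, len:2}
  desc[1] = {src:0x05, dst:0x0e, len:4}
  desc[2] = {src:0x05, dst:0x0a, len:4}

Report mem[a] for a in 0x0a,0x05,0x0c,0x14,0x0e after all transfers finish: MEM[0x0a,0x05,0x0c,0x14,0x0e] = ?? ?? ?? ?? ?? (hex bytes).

MEM[0x0a,0x05,0x0c,0x14,0x0e] = 19 19 28 46 19

#0 dst[0x05+2] := {0x19,0x30}
#1 dst[0x0e+4] := {0x19,0x30,0x28,0x38}
#2 dst[0x0a+4] := {0x19,0x30,0x28,0x38}
query mem[0x0a]=0x19, mem[0x05]=0x19, mem[0x0c]=0x28, mem[0x14]=0x46, mem[0x0e]=0x19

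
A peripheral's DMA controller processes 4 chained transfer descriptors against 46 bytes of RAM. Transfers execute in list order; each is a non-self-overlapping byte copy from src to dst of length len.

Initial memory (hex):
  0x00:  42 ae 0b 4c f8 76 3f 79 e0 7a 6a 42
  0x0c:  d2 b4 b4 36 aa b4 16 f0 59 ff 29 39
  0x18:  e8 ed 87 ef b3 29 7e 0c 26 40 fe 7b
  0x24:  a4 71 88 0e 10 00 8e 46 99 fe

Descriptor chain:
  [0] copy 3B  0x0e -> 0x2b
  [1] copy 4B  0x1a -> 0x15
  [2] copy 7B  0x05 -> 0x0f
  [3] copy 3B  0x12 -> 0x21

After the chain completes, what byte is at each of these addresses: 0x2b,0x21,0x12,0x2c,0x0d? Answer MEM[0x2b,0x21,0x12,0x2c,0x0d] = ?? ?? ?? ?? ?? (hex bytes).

  after D0: wrote 3B at 0x2b = b436aa
  after D1: wrote 4B at 0x15 = 87efb329
  after D2: wrote 7B at 0x0f = 763f79e07a6a42
  after D3: wrote 3B at 0x21 = e07a6a
query mem[0x2b]=0xb4, mem[0x21]=0xe0, mem[0x12]=0xe0, mem[0x2c]=0x36, mem[0x0d]=0xb4

MEM[0x2b,0x21,0x12,0x2c,0x0d] = b4 e0 e0 36 b4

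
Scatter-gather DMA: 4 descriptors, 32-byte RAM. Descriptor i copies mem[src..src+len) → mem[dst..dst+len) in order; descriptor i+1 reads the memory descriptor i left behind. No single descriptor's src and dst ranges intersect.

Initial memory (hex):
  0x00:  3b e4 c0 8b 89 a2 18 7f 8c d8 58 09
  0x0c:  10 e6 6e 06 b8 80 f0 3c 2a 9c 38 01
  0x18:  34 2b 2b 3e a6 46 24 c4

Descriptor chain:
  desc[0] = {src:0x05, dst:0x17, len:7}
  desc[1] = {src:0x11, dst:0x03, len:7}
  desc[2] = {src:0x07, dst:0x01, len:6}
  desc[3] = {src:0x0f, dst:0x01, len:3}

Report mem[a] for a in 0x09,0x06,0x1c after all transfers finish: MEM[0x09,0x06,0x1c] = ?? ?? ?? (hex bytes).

MEM[0x09,0x06,0x1c] = a2 10 58

  after D0: wrote 7B at 0x17 = a2187f8cd85809
  after D1: wrote 7B at 0x03 = 80f03c2a9c38a2
  after D2: wrote 6B at 0x01 = 9c38a2580910
  after D3: wrote 3B at 0x01 = 06b880
query mem[0x09]=0xa2, mem[0x06]=0x10, mem[0x1c]=0x58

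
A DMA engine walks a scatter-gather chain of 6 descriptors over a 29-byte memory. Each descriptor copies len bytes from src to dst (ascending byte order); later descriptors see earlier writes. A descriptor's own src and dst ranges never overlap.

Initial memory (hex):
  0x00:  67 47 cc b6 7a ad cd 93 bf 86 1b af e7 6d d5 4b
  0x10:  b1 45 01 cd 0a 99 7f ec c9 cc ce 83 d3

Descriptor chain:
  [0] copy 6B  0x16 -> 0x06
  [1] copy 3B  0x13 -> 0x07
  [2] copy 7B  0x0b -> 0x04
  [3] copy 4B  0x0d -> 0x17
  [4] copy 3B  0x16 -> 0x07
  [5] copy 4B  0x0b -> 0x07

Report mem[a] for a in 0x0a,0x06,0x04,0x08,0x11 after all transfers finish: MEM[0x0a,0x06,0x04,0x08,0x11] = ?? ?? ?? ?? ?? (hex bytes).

[0] 0x16->0x06 len=6 : 7f ec c9 cc ce 83
[1] 0x13->0x07 len=3 : cd 0a 99
[2] 0x0b->0x04 len=7 : 83 e7 6d d5 4b b1 45
[3] 0x0d->0x17 len=4 : 6d d5 4b b1
[4] 0x16->0x07 len=3 : 7f 6d d5
[5] 0x0b->0x07 len=4 : 83 e7 6d d5
query mem[0x0a]=0xd5, mem[0x06]=0x6d, mem[0x04]=0x83, mem[0x08]=0xe7, mem[0x11]=0x45

MEM[0x0a,0x06,0x04,0x08,0x11] = d5 6d 83 e7 45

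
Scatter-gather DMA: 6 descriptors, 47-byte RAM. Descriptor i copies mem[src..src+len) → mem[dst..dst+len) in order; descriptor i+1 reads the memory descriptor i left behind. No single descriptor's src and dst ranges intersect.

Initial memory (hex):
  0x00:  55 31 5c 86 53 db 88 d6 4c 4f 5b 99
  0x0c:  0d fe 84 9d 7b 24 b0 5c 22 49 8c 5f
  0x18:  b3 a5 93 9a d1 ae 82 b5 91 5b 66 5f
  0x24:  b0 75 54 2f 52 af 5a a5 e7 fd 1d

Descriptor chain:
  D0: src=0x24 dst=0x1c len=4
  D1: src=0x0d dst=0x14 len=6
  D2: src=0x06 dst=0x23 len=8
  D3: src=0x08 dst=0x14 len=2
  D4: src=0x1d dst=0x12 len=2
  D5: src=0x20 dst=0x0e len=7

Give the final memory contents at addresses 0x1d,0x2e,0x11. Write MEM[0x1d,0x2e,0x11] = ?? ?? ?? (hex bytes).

D0: mem[0x1c..0x1f] <- [b0 75 54 2f]
D1: mem[0x14..0x19] <- [fe 84 9d 7b 24 b0]
D2: mem[0x23..0x2a] <- [88 d6 4c 4f 5b 99 0d fe]
D3: mem[0x14..0x15] <- [4c 4f]
D4: mem[0x12..0x13] <- [75 54]
D5: mem[0x0e..0x14] <- [91 5b 66 88 d6 4c 4f]
query mem[0x1d]=0x75, mem[0x2e]=0x1d, mem[0x11]=0x88

MEM[0x1d,0x2e,0x11] = 75 1d 88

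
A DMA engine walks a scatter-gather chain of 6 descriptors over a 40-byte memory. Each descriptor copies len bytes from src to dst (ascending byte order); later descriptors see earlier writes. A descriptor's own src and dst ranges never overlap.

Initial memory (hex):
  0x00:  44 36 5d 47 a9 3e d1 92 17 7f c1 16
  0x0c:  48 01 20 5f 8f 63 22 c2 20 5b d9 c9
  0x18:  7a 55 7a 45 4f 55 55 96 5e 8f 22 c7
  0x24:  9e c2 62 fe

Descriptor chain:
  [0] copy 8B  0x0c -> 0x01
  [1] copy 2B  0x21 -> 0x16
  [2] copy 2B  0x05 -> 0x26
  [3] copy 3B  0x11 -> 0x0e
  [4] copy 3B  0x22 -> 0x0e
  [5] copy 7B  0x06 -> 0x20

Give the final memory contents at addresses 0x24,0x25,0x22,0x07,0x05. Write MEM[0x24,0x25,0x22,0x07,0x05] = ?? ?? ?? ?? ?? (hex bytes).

MEM[0x24,0x25,0x22,0x07,0x05] = c1 16 c2 22 8f

[0] 0x0c->0x01 len=8 : 48 01 20 5f 8f 63 22 c2
[1] 0x21->0x16 len=2 : 8f 22
[2] 0x05->0x26 len=2 : 8f 63
[3] 0x11->0x0e len=3 : 63 22 c2
[4] 0x22->0x0e len=3 : 22 c7 9e
[5] 0x06->0x20 len=7 : 63 22 c2 7f c1 16 48
query mem[0x24]=0xc1, mem[0x25]=0x16, mem[0x22]=0xc2, mem[0x07]=0x22, mem[0x05]=0x8f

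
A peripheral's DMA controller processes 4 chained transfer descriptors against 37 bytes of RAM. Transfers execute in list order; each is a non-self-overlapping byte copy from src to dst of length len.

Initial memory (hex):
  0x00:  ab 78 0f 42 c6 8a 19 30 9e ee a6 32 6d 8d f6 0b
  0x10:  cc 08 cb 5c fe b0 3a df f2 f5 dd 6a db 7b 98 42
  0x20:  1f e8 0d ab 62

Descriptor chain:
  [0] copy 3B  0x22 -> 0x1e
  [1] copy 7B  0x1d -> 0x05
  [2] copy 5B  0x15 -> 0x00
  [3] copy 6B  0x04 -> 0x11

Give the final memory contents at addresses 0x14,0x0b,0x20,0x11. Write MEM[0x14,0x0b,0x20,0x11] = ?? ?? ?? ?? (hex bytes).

D0: mem[0x1e..0x20] <- [0d ab 62]
D1: mem[0x05..0x0b] <- [7b 0d ab 62 e8 0d ab]
D2: mem[0x00..0x04] <- [b0 3a df f2 f5]
D3: mem[0x11..0x16] <- [f5 7b 0d ab 62 e8]
query mem[0x14]=0xab, mem[0x0b]=0xab, mem[0x20]=0x62, mem[0x11]=0xf5

MEM[0x14,0x0b,0x20,0x11] = ab ab 62 f5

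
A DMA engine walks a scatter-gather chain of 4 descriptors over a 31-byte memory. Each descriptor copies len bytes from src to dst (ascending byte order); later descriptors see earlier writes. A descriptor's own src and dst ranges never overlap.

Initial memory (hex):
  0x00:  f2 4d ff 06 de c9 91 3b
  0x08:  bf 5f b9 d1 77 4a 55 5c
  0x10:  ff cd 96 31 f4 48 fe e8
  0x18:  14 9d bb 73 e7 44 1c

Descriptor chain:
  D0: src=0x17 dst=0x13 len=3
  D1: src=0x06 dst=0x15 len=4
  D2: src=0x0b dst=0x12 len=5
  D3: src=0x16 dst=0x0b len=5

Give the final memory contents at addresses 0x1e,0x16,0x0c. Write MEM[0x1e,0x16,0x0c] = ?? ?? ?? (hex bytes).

#0 dst[0x13+3] := {0xe8,0x14,0x9d}
#1 dst[0x15+4] := {0x91,0x3b,0xbf,0x5f}
#2 dst[0x12+5] := {0xd1,0x77,0x4a,0x55,0x5c}
#3 dst[0x0b+5] := {0x5c,0xbf,0x5f,0x9d,0xbb}
query mem[0x1e]=0x1c, mem[0x16]=0x5c, mem[0x0c]=0xbf

MEM[0x1e,0x16,0x0c] = 1c 5c bf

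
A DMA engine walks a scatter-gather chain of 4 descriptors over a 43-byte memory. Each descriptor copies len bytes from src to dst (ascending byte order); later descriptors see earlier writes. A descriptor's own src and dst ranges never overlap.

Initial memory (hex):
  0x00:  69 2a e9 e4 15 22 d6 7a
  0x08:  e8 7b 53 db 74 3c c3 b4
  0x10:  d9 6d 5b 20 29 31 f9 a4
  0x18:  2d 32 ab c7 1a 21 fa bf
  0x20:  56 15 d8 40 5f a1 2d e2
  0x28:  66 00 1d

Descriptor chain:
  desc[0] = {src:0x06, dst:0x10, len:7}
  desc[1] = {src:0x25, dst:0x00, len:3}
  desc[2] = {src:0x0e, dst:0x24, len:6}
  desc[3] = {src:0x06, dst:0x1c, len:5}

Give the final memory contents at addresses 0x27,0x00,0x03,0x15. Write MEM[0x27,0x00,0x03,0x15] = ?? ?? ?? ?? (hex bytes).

MEM[0x27,0x00,0x03,0x15] = 7a a1 e4 db

D0: mem[0x10..0x16] <- [d6 7a e8 7b 53 db 74]
D1: mem[0x00..0x02] <- [a1 2d e2]
D2: mem[0x24..0x29] <- [c3 b4 d6 7a e8 7b]
D3: mem[0x1c..0x20] <- [d6 7a e8 7b 53]
query mem[0x27]=0x7a, mem[0x00]=0xa1, mem[0x03]=0xe4, mem[0x15]=0xdb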